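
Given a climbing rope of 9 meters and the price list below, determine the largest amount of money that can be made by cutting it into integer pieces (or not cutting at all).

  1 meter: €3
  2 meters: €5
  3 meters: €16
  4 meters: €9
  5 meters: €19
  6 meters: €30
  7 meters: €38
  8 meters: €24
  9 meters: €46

Build v[k] bottom-up: v[k] = max over allowed piece i of (p[i] + v[k−i]).
v[1] = 3
v[2] = max(3+3, 5+0) = 6
v[3] = max(3+6, 5+3, 16+0) = 16
v[4] = max(3+16, 5+6, 16+3, 9+0) = 19
v[5] = max(3+19, 5+16, 16+6, 9+3, 19+0) = 22
v[6] = max(3+22, 5+19, 16+16, 9+6, 19+3, 30+0) = 32
v[7] = max(3+32, 5+22, 16+19, …, 30+3, 38+0) = 38
v[8] = max(3+38, 5+32, 16+22, …, 38+3, 24+0) = 41
v[9] = max(3+41, 5+38, 16+32, …, 24+3, 46+0) = 48
One optimal cutting: 3 + 3 + 3 → €16 + €16 + €16 = €48.

48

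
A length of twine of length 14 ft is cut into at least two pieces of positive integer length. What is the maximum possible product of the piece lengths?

Define g[k] = max over 1≤i<k of i · max(k−i, g[k−i]); the inner max lets the remainder stay uncut if that's better.
g[2] = 1*max(1,0) = 1*1 = 1
g[3] = max(1*2, 2*1) = 2
g[4] = max(1*3, 2*2, 3*1) = 4
g[5] = max(1*4, 2*3, 3*2, 4*1) = 6
g[6] = max(1*6, 2*4, 3*3, 4*2, 5*1) = 9
g[7] = max(1*9, 2*6, 3*4, 4*3, 5*2, 6*1) = 12
g[8] = max(1*12, 2*9, 3*6, …, 6*2, 7*1) = 18
g[9] = max(1*18, 2*12, 3*9, …, 7*2, 8*1) = 27
g[10] = max(1*27, 2*18, 3*12, …, 8*2, 9*1) = 36
g[11] = max(1*36, 2*27, 3*18, …, 9*2, 10*1) = 54
g[12] = max(1*54, 2*36, 3*27, …, 10*2, 11*1) = 81
g[13] = max(1*81, 2*54, 3*36, …, 11*2, 12*1) = 108
g[14] = max(1*108, 2*81, 3*54, …, 12*2, 13*1) = 162
One optimal split: 3 + 3 + 3 + 3 + 2; product 3*3*3*3*2 = 162.

162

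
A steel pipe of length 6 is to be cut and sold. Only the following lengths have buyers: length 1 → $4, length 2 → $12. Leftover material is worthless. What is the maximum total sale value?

Let best[k] be the best obtainable value from length k. For each k, try every first piece i and keep the best of price[i] + best[k−i].
best[1] = 4
best[2] = max(4+4, 12+0) = 12
best[3] = max(4+12, 12+4) = 16
best[4] = max(4+16, 12+12) = 24
best[5] = max(4+24, 12+16) = 28
best[6] = max(4+28, 12+24) = 36
One optimal cutting: 2 + 2 + 2 → $36.

36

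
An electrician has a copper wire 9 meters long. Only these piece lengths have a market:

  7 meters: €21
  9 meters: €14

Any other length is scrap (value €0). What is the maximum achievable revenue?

21

Consider every possible first cut. f[k] is the best of p[i]+f[k−i] over all sellable i≤k.
f[1] = 0
f[2] = 0
f[3] = 0
f[4] = 0
f[5] = 0
f[6] = 0
f[7] = 21
f[8] = 21
f[9] = 21
One optimal cutting: pieces 7 with 2 meters of scrap → €21.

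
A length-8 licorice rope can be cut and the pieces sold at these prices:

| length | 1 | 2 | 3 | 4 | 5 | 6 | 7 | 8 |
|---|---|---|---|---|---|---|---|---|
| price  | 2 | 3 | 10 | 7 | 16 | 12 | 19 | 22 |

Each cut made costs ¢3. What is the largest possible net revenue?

Consider every possible first cut. net[k] is the best of p[i]+net[k−i] over all sellable i≤k, charging 3 whenever i<k.
net[1] = 2
net[2] = 3
net[3] = 10
net[4] = 9  (first piece 1, then net[3]=10)
net[5] = 16
net[6] = 17  (first piece 3, then net[3]=10)
net[7] = 19
net[8] = 23  (first piece 3, then net[5]=16)
One optimal plan: pieces 5 + 3 (1 cut) → ¢26 − ¢3 = ¢23.

23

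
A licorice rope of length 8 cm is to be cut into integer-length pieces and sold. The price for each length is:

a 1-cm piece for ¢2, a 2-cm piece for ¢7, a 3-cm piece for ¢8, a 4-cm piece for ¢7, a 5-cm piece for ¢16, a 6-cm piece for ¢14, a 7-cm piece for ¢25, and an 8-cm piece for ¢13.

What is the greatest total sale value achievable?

Let r[k] be the best obtainable value from length k. For each k, try every first piece i and keep the best of price[i] + r[k−i].
r[1] = 2
r[2] = 7
r[3] = 9  (first piece 1, then r[2]=7)
r[4] = 14  (first piece 2, then r[2]=7)
r[5] = 16  (first piece 1, then r[4]=14)
r[6] = 21  (first piece 2, then r[4]=14)
r[7] = 25
r[8] = 28  (first piece 2, then r[6]=21)
One optimal cutting: 2 + 2 + 2 + 2 → ¢7 + ¢7 + ¢7 + ¢7 = ¢28.

28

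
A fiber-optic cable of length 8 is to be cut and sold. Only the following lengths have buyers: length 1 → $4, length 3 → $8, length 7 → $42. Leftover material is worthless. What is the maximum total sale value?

Build f[k] bottom-up: f[k] = max over allowed piece i of (p[i] + f[k−i]).
f[1] = 4
f[2] = 8  (first piece 1, then f[1]=4)
f[3] = max(4+8, 8+0) = 12
f[4] = max(4+12, 8+4) = 16
f[5] = max(4+16, 8+8) = 20
f[6] = max(4+20, 8+12) = 24
f[7] = max(4+24, 8+16, 42+0) = 42
f[8] = max(4+42, 8+20, 42+4) = 46
One optimal cutting: 7 + 1 → $46.

46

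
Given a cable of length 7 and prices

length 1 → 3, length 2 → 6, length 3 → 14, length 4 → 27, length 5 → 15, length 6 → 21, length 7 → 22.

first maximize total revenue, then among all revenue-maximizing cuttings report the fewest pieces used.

Build r[k] bottom-up: r[k] = max over allowed piece i of (p[i] + r[k−i]).
r[1] = 3
r[2] = max(3+3, 6+0) = 6
r[3] = max(3+6, 6+3, 14+0) = 14
r[4] = max(3+14, 6+6, 14+3, 27+0) = 27
r[5] = max(3+27, 6+14, 14+6, 27+3, 15+0) = 30
r[6] = max(3+30, 6+27, 14+14, 27+6, 15+3, 21+0) = 33
r[7] = max(3+33, 6+30, 14+27, …, 21+3, 22+0) = 41
Maximum revenue is 41.
Now minimize piece count subject to staying optimal: for each k, pieces[k] = 1 + min over i with p[i]+r[k−i]=r[k] of pieces[k−i].
pieces[4] = 1
pieces[5] = 2
pieces[6] = 2
pieces[7] = 2

2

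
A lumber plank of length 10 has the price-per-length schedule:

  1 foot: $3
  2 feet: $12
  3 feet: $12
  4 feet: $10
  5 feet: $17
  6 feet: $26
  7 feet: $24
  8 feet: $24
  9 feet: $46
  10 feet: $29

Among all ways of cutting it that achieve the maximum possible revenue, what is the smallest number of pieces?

5

Consider every possible first cut. r[k] is the best of p[i]+r[k−i] over all sellable i≤k.
r[1] = 3
r[2] = max(3+3, 12+0) = 12
r[3] = max(3+12, 12+3, 12+0) = 15
r[4] = max(3+15, 12+12, 12+3, 10+0) = 24
r[5] = max(3+24, 12+15, 12+12, 10+3, 17+0) = 27
r[6] = max(3+27, 12+24, 12+15, 10+12, 17+3, 26+0) = 36
r[7] = max(3+36, 12+27, 12+24, …, 26+3, 24+0) = 39
r[8] = max(3+39, 12+36, 12+27, …, 24+3, 24+0) = 48
r[9] = max(3+48, 12+39, 12+36, …, 24+3, 46+0) = 51
r[10] = max(3+51, 12+48, 12+39, …, 46+3, 29+0) = 60
Maximum revenue is $60.
Now minimize piece count subject to staying optimal: for each k, pieces[k] = 1 + min over i with p[i]+r[k−i]=r[k] of pieces[k−i].
pieces[7] = 4
pieces[8] = 4
pieces[9] = 5
pieces[10] = 5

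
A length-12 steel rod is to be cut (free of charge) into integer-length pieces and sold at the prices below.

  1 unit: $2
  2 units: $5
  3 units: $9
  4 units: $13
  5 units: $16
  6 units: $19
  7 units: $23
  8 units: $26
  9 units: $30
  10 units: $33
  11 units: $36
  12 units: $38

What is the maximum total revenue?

Let R[k] be the best obtainable value from length k. For each k, try every first piece i and keep the best of price[i] + R[k−i].
R[1] = 2
R[2] = 5
R[3] = 9
R[4] = 13
R[5] = 16
R[6] = 19
R[7] = 23
R[8] = 26  (first piece 4, then R[4]=13)
R[9] = 30
R[10] = 33
R[11] = 36  (first piece 4, then R[7]=23)
R[12] = 39  (first piece 3, then R[9]=30)
One optimal cutting: 9 + 3 → $30 + $9 = $39.

39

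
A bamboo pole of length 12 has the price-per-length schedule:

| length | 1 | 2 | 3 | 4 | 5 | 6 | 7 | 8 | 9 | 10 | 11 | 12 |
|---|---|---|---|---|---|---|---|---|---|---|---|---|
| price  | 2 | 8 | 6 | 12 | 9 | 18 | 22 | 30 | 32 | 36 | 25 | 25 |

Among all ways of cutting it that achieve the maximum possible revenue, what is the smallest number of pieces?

6

Build r[k] bottom-up: r[k] = max over allowed piece i of (p[i] + r[k−i]).
r[1] = 2
r[2] = max(2+2, 8+0) = 8
r[3] = max(2+8, 8+2, 6+0) = 10
r[4] = max(2+10, 8+8, 6+2, 12+0) = 16
r[5] = max(2+16, 8+10, 6+8, 12+2, 9+0) = 18
r[6] = max(2+18, 8+16, 6+10, 12+8, 9+2, 18+0) = 24
r[7] = max(2+24, 8+18, 6+16, …, 18+2, 22+0) = 26
r[8] = max(2+26, 8+24, 6+18, …, 22+2, 30+0) = 32
r[9] = max(2+32, 8+26, 6+24, …, 30+2, 32+0) = 34
r[10] = max(2+34, 8+32, 6+26, …, 32+2, 36+0) = 40
r[11] = max(2+40, 8+34, 6+32, …, 36+2, 25+0) = 42
r[12] = max(2+42, 8+40, 6+34, …, 25+2, 25+0) = 48
Maximum revenue is $48.
Now minimize piece count subject to staying optimal: for each k, pieces[k] = 1 + min over i with p[i]+r[k−i]=r[k] of pieces[k−i].
pieces[9] = 5
pieces[10] = 5
pieces[11] = 6
pieces[12] = 6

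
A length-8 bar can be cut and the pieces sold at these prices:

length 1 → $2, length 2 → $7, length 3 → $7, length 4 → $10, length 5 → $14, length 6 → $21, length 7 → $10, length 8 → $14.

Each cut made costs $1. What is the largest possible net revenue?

27

Consider every possible first cut. v[k] is the best of p[i]+v[k−i] over all sellable i≤k, charging 1 whenever i<k.
v[1] = 2
v[2] = max(2+2-1, 7+0) = 7
v[3] = max(2+7-1, 7+2-1, 7+0) = 8
v[4] = max(2+8-1, 7+7-1, 7+2-1, 10+0) = 13
v[5] = max(2+13-1, 7+8-1, 7+7-1, 10+2-1, 14+0) = 14
v[6] = max(2+14-1, 7+13-1, 7+8-1, 10+7-1, 14+2-1, 21+0) = 21
v[7] = max(2+21-1, 7+14-1, 7+13-1, …, 21+2-1, 10+0) = 22
v[8] = max(2+22-1, 7+21-1, 7+14-1, …, 10+2-1, 14+0) = 27
One optimal plan: pieces 6 + 2 (1 cut) → $28 − $1 = $27.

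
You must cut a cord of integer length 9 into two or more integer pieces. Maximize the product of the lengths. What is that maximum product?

Fill m[k] for k=2..9: at each k try every first piece i and multiply by the better of (k−i) uncut or m[k−i].
m[2] = 1*max(1,0) = 1*1 = 1
m[3] = 1*max(2,1) = 1*2 = 2
m[4] = 2*max(2,1) = 2*2 = 4
m[5] = 2*max(3,2) = 2*3 = 6
m[6] = 3*max(3,2) = 3*3 = 9
m[7] = 2*max(5,6) = 2*6 = 12
m[8] = 2*max(6,9) = 2*9 = 18
m[9] = 3*max(6,9) = 3*9 = 27
One optimal split: 3 + 3 + 3; product 3*3*3 = 27.

27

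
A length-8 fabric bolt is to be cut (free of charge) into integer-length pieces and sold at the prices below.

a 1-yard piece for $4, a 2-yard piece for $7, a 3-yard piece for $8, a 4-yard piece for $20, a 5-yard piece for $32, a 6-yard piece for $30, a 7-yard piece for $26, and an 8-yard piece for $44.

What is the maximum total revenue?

44

Let v[k] be the best obtainable value from length k. For each k, try every first piece i and keep the best of price[i] + v[k−i].
v[1] = 4
v[2] = max(4+4, 7+0) = 8
v[3] = max(4+8, 7+4, 8+0) = 12
v[4] = max(4+12, 7+8, 8+4, 20+0) = 20
v[5] = max(4+20, 7+12, 8+8, 20+4, 32+0) = 32
v[6] = max(4+32, 7+20, 8+12, 20+8, 32+4, 30+0) = 36
v[7] = max(4+36, 7+32, 8+20, …, 30+4, 26+0) = 40
v[8] = max(4+40, 7+36, 8+32, …, 26+4, 44+0) = 44
One optimal cutting: 5 + 1 + 1 + 1 → $32 + $4 + $4 + $4 = $44.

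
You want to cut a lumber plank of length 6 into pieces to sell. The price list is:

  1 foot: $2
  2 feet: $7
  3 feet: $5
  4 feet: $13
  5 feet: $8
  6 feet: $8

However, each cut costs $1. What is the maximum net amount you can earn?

Build v[k] bottom-up: v[k] = max over allowed piece i of (p[i] + v[k−i]) − 1 per cut.
v[1] = 2
v[2] = max(2+2-1, 7+0) = 7
v[3] = max(2+7-1, 7+2-1, 5+0) = 8
v[4] = max(2+8-1, 7+7-1, 5+2-1, 13+0) = 13
v[5] = max(2+13-1, 7+8-1, 5+7-1, 13+2-1, 8+0) = 14
v[6] = max(2+14-1, 7+13-1, 5+8-1, 13+7-1, 8+2-1, 8+0) = 19
One optimal plan: pieces 2 + 2 + 2 (2 cuts) → $21 − $2 = $19.

19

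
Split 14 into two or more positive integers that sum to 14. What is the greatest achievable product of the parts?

Fill m[k] for k=2..14: at each k try every first piece i and multiply by the better of (k−i) uncut or m[k−i].
m[2] = 1·max(1,0) = 1·1 = 1
m[3] = max(1·2, 2·1) = 2
m[4] = max(1·3, 2·2, 3·1) = 4
m[5] = max(1·4, 2·3, 3·2, 4·1) = 6
m[6] = max(1·6, 2·4, 3·3, 4·2, 5·1) = 9
m[7] = max(1·9, 2·6, 3·4, 4·3, 5·2, 6·1) = 12
m[8] = max(1·12, 2·9, 3·6, …, 6·2, 7·1) = 18
m[9] = max(1·18, 2·12, 3·9, …, 7·2, 8·1) = 27
m[10] = max(1·27, 2·18, 3·12, …, 8·2, 9·1) = 36
m[11] = max(1·36, 2·27, 3·18, …, 9·2, 10·1) = 54
m[12] = max(1·54, 2·36, 3·27, …, 10·2, 11·1) = 81
m[13] = max(1·81, 2·54, 3·36, …, 11·2, 12·1) = 108
m[14] = max(1·108, 2·81, 3·54, …, 12·2, 13·1) = 162
One optimal split: 3 + 3 + 3 + 3 + 2; product 3·3·3·3·2 = 162.

162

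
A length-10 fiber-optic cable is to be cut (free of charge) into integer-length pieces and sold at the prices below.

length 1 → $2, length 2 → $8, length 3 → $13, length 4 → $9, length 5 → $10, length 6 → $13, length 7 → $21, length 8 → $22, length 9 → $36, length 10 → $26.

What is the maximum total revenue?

Build r[k] bottom-up: r[k] = max over allowed piece i of (p[i] + r[k−i]).
r[1] = 2
r[2] = max(2+2, 8+0) = 8
r[3] = max(2+8, 8+2, 13+0) = 13
r[4] = max(2+13, 8+8, 13+2, 9+0) = 16
r[5] = max(2+16, 8+13, 13+8, 9+2, 10+0) = 21
r[6] = max(2+21, 8+16, 13+13, 9+8, 10+2, 13+0) = 26
r[7] = max(2+26, 8+21, 13+16, …, 13+2, 21+0) = 29
r[8] = max(2+29, 8+26, 13+21, …, 21+2, 22+0) = 34
r[9] = max(2+34, 8+29, 13+26, …, 22+2, 36+0) = 39
r[10] = max(2+39, 8+34, 13+29, …, 36+2, 26+0) = 42
One optimal cutting: 3 + 3 + 2 + 2 → $13 + $13 + $8 + $8 = $42.

42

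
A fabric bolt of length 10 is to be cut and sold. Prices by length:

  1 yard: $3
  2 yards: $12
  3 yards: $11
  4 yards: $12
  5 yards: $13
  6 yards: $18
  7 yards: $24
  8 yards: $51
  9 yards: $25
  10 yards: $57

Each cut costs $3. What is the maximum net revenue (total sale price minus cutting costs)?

Let r[k] be the best obtainable value from length k. For each k, try every first piece i and keep the best of price[i] + r[k−i] minus the 3 cut fee when i<k.
r[1] = 3
r[2] = max(3+3-3, 12+0) = 12
r[3] = max(3+12-3, 12+3-3, 11+0) = 12
r[4] = max(3+12-3, 12+12-3, 11+3-3, 12+0) = 21
r[5] = max(3+21-3, 12+12-3, 11+12-3, 12+3-3, 13+0) = 21
r[6] = max(3+21-3, 12+21-3, 11+12-3, 12+12-3, 13+3-3, 18+0) = 30
r[7] = max(3+30-3, 12+21-3, 11+21-3, …, 18+3-3, 24+0) = 30
r[8] = max(3+30-3, 12+30-3, 11+21-3, …, 24+3-3, 51+0) = 51
r[9] = max(3+51-3, 12+30-3, 11+30-3, …, 51+3-3, 25+0) = 51
r[10] = max(3+51-3, 12+51-3, 11+30-3, …, 25+3-3, 57+0) = 60
One optimal plan: pieces 8 + 2 (1 cut) → $63 − $3 = $60.

60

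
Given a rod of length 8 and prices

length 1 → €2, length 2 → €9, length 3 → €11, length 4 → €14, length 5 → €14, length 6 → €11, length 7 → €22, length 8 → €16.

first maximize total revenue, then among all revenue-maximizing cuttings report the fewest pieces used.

4

Let r[k] be the best obtainable value from length k. For each k, try every first piece i and keep the best of price[i] + r[k−i].
r[1] = 2
r[2] = 9
r[3] = 11  (first piece 1, then r[2]=9)
r[4] = 18  (first piece 2, then r[2]=9)
r[5] = 20  (first piece 1, then r[4]=18)
r[6] = 27  (first piece 2, then r[4]=18)
r[7] = 29  (first piece 1, then r[6]=27)
r[8] = 36  (first piece 2, then r[6]=27)
Maximum revenue is €36.
Now minimize piece count subject to staying optimal: for each k, pieces[k] = 1 + min over i with p[i]+r[k−i]=r[k] of pieces[k−i].
pieces[5] = 2
pieces[6] = 3
pieces[7] = 3
pieces[8] = 4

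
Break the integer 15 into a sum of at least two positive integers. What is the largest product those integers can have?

Let P[k] be the best product for length k (with at least one cut). For each first piece i, the rest contributes max(k−i, P[k−i]).
P[2] = 1×max(1,0) = 1×1 = 1
P[3] = max(1×2, 2×1) = 2
P[4] = max(1×3, 2×2, 3×1) = 4
P[5] = max(1×4, 2×3, 3×2, 4×1) = 6
P[6] = max(1×6, 2×4, 3×3, 4×2, 5×1) = 9
P[7] = max(1×9, 2×6, 3×4, 4×3, 5×2, 6×1) = 12
P[8] = max(1×12, 2×9, 3×6, …, 6×2, 7×1) = 18
P[9] = max(1×18, 2×12, 3×9, …, 7×2, 8×1) = 27
P[10] = max(1×27, 2×18, 3×12, …, 8×2, 9×1) = 36
P[11] = max(1×36, 2×27, 3×18, …, 9×2, 10×1) = 54
P[12] = max(1×54, 2×36, 3×27, …, 10×2, 11×1) = 81
P[13] = max(1×81, 2×54, 3×36, …, 11×2, 12×1) = 108
P[14] = max(1×108, 2×81, 3×54, …, 12×2, 13×1) = 162
P[15] = max(1×162, 2×108, 3×81, …, 13×2, 14×1) = 243
One optimal split: 3 + 3 + 3 + 3 + 3; product 3×3×3×3×3 = 243.

243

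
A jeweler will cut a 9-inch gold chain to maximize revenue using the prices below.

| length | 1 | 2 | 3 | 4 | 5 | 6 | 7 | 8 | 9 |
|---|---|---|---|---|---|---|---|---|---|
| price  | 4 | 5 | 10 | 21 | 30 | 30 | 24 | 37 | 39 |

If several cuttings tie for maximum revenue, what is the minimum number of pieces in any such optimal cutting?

Consider every possible first cut. r[k] is the best of p[i]+r[k−i] over all sellable i≤k.
r[1] = 4
r[2] = max(4+4, 5+0) = 8
r[3] = max(4+8, 5+4, 10+0) = 12
r[4] = max(4+12, 5+8, 10+4, 21+0) = 21
r[5] = max(4+21, 5+12, 10+8, 21+4, 30+0) = 30
r[6] = max(4+30, 5+21, 10+12, 21+8, 30+4, 30+0) = 34
r[7] = max(4+34, 5+30, 10+21, …, 30+4, 24+0) = 38
r[8] = max(4+38, 5+34, 10+30, …, 24+4, 37+0) = 42
r[9] = max(4+42, 5+38, 10+34, …, 37+4, 39+0) = 51
Maximum revenue is $51.
Now minimize piece count subject to staying optimal: for each k, pieces[k] = 1 + min over i with p[i]+r[k−i]=r[k] of pieces[k−i].
pieces[6] = 2
pieces[7] = 3
pieces[8] = 2
pieces[9] = 2

2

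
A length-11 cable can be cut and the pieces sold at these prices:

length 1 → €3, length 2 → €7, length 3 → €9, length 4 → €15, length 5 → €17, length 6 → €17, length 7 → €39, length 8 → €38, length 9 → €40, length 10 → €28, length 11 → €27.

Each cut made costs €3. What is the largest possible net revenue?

51

Build r[k] bottom-up: r[k] = max over allowed piece i of (p[i] + r[k−i]) − 3 per cut.
r[1] = 3
r[2] = max(3+3-3, 7+0) = 7
r[3] = max(3+7-3, 7+3-3, 9+0) = 9
r[4] = max(3+9-3, 7+7-3, 9+3-3, 15+0) = 15
r[5] = max(3+15-3, 7+9-3, 9+7-3, 15+3-3, 17+0) = 17
r[6] = max(3+17-3, 7+15-3, 9+9-3, 15+7-3, 17+3-3, 17+0) = 19
r[7] = max(3+19-3, 7+17-3, 9+15-3, …, 17+3-3, 39+0) = 39
r[8] = max(3+39-3, 7+19-3, 9+17-3, …, 39+3-3, 38+0) = 39
r[9] = max(3+39-3, 7+39-3, 9+19-3, …, 38+3-3, 40+0) = 43
r[10] = max(3+43-3, 7+39-3, 9+39-3, …, 40+3-3, 28+0) = 45
r[11] = max(3+45-3, 7+43-3, 9+39-3, …, 28+3-3, 27+0) = 51
One optimal plan: pieces 7 + 4 (1 cut) → €54 − €3 = €51.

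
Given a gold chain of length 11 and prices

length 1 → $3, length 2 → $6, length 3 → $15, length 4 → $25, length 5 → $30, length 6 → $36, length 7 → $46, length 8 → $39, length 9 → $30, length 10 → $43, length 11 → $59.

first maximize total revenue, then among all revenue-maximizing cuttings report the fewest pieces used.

2

Consider every possible first cut. r[k] is the best of p[i]+r[k−i] over all sellable i≤k.
r[1] = 3
r[2] = 6  (first piece 1, then r[1]=3)
r[3] = 15
r[4] = 25
r[5] = 30
r[6] = 36
r[7] = 46
r[8] = 50  (first piece 4, then r[4]=25)
r[9] = 55  (first piece 4, then r[5]=30)
r[10] = 61  (first piece 3, then r[7]=46)
r[11] = 71  (first piece 4, then r[7]=46)
Maximum revenue is $71.
Now minimize piece count subject to staying optimal: for each k, pieces[k] = 1 + min over i with p[i]+r[k−i]=r[k] of pieces[k−i].
pieces[8] = 2
pieces[9] = 2
pieces[10] = 2
pieces[11] = 2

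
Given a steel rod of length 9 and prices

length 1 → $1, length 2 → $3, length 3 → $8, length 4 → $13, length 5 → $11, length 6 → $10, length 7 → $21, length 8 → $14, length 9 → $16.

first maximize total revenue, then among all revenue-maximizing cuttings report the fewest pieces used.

Build r[k] bottom-up: r[k] = max over allowed piece i of (p[i] + r[k−i]).
r[1] = 1
r[2] = max(1+1, 3+0) = 3
r[3] = max(1+3, 3+1, 8+0) = 8
r[4] = max(1+8, 3+3, 8+1, 13+0) = 13
r[5] = max(1+13, 3+8, 8+3, 13+1, 11+0) = 14
r[6] = max(1+14, 3+13, 8+8, 13+3, 11+1, 10+0) = 16
r[7] = max(1+16, 3+14, 8+13, …, 10+1, 21+0) = 21
r[8] = max(1+21, 3+16, 8+14, …, 21+1, 14+0) = 26
r[9] = max(1+26, 3+21, 8+16, …, 14+1, 16+0) = 27
Maximum revenue is $27.
Now minimize piece count subject to staying optimal: for each k, pieces[k] = 1 + min over i with p[i]+r[k−i]=r[k] of pieces[k−i].
pieces[6] = 2
pieces[7] = 1
pieces[8] = 2
pieces[9] = 3

3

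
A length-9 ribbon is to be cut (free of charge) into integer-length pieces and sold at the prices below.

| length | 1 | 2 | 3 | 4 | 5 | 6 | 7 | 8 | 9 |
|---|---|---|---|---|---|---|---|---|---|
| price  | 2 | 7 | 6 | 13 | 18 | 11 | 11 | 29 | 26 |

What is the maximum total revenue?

32

Build r[k] bottom-up: r[k] = max over allowed piece i of (p[i] + r[k−i]).
r[1] = 2
r[2] = max(2+2, 7+0) = 7
r[3] = max(2+7, 7+2, 6+0) = 9
r[4] = max(2+9, 7+7, 6+2, 13+0) = 14
r[5] = max(2+14, 7+9, 6+7, 13+2, 18+0) = 18
r[6] = max(2+18, 7+14, 6+9, 13+7, 18+2, 11+0) = 21
r[7] = max(2+21, 7+18, 6+14, …, 11+2, 11+0) = 25
r[8] = max(2+25, 7+21, 6+18, …, 11+2, 29+0) = 29
r[9] = max(2+29, 7+25, 6+21, …, 29+2, 26+0) = 32
One optimal cutting: 5 + 2 + 2 → ¢18 + ¢7 + ¢7 = ¢32.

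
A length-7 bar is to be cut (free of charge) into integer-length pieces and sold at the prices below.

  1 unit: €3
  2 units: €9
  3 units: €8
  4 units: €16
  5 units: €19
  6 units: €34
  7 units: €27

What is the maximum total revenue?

Consider every possible first cut. R[k] is the best of p[i]+R[k−i] over all sellable i≤k.
R[1] = 3
R[2] = max(3+3, 9+0) = 9
R[3] = max(3+9, 9+3, 8+0) = 12
R[4] = max(3+12, 9+9, 8+3, 16+0) = 18
R[5] = max(3+18, 9+12, 8+9, 16+3, 19+0) = 21
R[6] = max(3+21, 9+18, 8+12, 16+9, 19+3, 34+0) = 34
R[7] = max(3+34, 9+21, 8+18, …, 34+3, 27+0) = 37
One optimal cutting: 6 + 1 → €34 + €3 = €37.

37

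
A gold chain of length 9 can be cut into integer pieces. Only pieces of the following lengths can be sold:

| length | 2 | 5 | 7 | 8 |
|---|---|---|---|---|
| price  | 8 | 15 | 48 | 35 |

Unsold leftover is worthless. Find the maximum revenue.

56

Build f[k] bottom-up: f[k] = max over allowed piece i of (p[i] + f[k−i]).
f[1] = 0
f[2] = 8
f[3] = 8
f[4] = 16  (first piece 2, then f[2]=8)
f[5] = max(8+8, 15+0) = 16
f[6] = max(8+16, 15+0) = 24
f[7] = max(8+16, 15+8, 48+0) = 48
f[8] = max(8+24, 15+8, 48+0, 35+0) = 48
f[9] = max(8+48, 15+16, 48+8, 35+0) = 56
One optimal cutting: 7 + 2 → $56.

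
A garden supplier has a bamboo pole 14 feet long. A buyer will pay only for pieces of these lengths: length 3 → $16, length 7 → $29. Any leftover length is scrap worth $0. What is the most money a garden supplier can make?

Build best[k] bottom-up: best[k] = max over allowed piece i of (p[i] + best[k−i]).
best[1] = 0
best[2] = 0
best[3] = 16
best[4] = 16
best[5] = 16
best[6] = 32  (first piece 3, then best[3]=16)
best[7] = 32
best[8] = 32
best[9] = 48  (first piece 3, then best[6]=32)
best[10] = 48
best[11] = 48
best[12] = 64  (first piece 3, then best[9]=48)
best[13] = 64
best[14] = 64
One optimal cutting: pieces 3 + 3 + 3 + 3 with 2 feet of scrap → $64.

64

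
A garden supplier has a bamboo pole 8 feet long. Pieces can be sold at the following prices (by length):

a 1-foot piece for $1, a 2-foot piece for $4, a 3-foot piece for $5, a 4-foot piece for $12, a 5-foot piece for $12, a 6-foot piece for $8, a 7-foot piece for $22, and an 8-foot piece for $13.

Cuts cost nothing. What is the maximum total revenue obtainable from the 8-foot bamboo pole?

Consider every possible first cut. R[k] is the best of p[i]+R[k−i] over all sellable i≤k.
R[1] = 1
R[2] = max(1+1, 4+0) = 4
R[3] = max(1+4, 4+1, 5+0) = 5
R[4] = max(1+5, 4+4, 5+1, 12+0) = 12
R[5] = max(1+12, 4+5, 5+4, 12+1, 12+0) = 13
R[6] = max(1+13, 4+12, 5+5, 12+4, 12+1, 8+0) = 16
R[7] = max(1+16, 4+13, 5+12, …, 8+1, 22+0) = 22
R[8] = max(1+22, 4+16, 5+13, …, 22+1, 13+0) = 24
One optimal cutting: 4 + 4 → $12 + $12 = $24.

24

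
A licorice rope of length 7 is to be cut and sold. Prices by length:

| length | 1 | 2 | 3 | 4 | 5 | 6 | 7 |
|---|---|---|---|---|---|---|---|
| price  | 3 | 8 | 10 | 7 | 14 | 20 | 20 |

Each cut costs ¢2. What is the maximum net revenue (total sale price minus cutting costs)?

Build r[k] bottom-up: r[k] = max over allowed piece i of (p[i] + r[k−i]) − 2 per cut.
r[1] = 3
r[2] = max(3+3-2, 8+0) = 8
r[3] = max(3+8-2, 8+3-2, 10+0) = 10
r[4] = max(3+10-2, 8+8-2, 10+3-2, 7+0) = 14
r[5] = max(3+14-2, 8+10-2, 10+8-2, 7+3-2, 14+0) = 16
r[6] = max(3+16-2, 8+14-2, 10+10-2, 7+8-2, 14+3-2, 20+0) = 20
r[7] = max(3+20-2, 8+16-2, 10+14-2, …, 20+3-2, 20+0) = 22
One optimal plan: pieces 3 + 2 + 2 (2 cuts) → ¢26 − ¢4 = ¢22.

22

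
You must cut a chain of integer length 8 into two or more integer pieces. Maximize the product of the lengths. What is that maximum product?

Fill f[k] for k=2..8: at each k try every first piece i and multiply by the better of (k−i) uncut or f[k−i].
f[2] = 1·max(1,0) = 1·1 = 1
f[3] = 1·max(2,1) = 1·2 = 2
f[4] = 2·max(2,1) = 2·2 = 4
f[5] = 2·max(3,2) = 2·3 = 6
f[6] = 3·max(3,2) = 3·3 = 9
f[7] = 2·max(5,6) = 2·6 = 12
f[8] = 2·max(6,9) = 2·9 = 18
One optimal split: 3 + 3 + 2; product 3·3·2 = 18.

18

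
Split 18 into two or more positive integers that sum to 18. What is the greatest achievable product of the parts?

Fill P[k] for k=2..18: at each k try every first piece i and multiply by the better of (k−i) uncut or P[k−i].
P[2] = 1·max(1,0) = 1·1 = 1
P[3] = max(1·2, 2·1) = 2
P[4] = max(1·3, 2·2, 3·1) = 4
P[5] = max(1·4, 2·3, 3·2, 4·1) = 6
P[6] = max(1·6, 2·4, 3·3, 4·2, 5·1) = 9
P[7] = max(1·9, 2·6, 3·4, 4·3, 5·2, 6·1) = 12
P[8] = max(1·12, 2·9, 3·6, …, 6·2, 7·1) = 18
P[9] = max(1·18, 2·12, 3·9, …, 7·2, 8·1) = 27
P[10] = max(1·27, 2·18, 3·12, …, 8·2, 9·1) = 36
P[11] = max(1·36, 2·27, 3·18, …, 9·2, 10·1) = 54
P[12] = max(1·54, 2·36, 3·27, …, 10·2, 11·1) = 81
P[13] = max(1·81, 2·54, 3·36, …, 11·2, 12·1) = 108
P[14] = max(1·108, 2·81, 3·54, …, 12·2, 13·1) = 162
P[15] = max(1·162, 2·108, 3·81, …, 13·2, 14·1) = 243
P[16] = max(1·243, 2·162, 3·108, …, 14·2, 15·1) = 324
P[17] = max(1·324, 2·243, 3·162, …, 15·2, 16·1) = 486
P[18] = max(1·486, 2·324, 3·243, …, 16·2, 17·1) = 729
One optimal split: 3 + 3 + 3 + 3 + 3 + 3; product 3·3·3·3·3·3 = 729.

729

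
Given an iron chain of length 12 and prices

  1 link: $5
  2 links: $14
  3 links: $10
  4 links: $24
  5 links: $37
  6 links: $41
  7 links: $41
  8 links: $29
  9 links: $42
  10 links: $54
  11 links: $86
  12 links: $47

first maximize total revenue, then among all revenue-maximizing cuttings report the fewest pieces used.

Consider every possible first cut. r[k] is the best of p[i]+r[k−i] over all sellable i≤k.
r[1] = 5
r[2] = 14
r[3] = 19  (first piece 1, then r[2]=14)
r[4] = 28  (first piece 2, then r[2]=14)
r[5] = 37
r[6] = 42  (first piece 1, then r[5]=37)
r[7] = 51  (first piece 2, then r[5]=37)
r[8] = 56  (first piece 1, then r[7]=51)
r[9] = 65  (first piece 2, then r[7]=51)
r[10] = 74  (first piece 5, then r[5]=37)
r[11] = 86
r[12] = 91  (first piece 1, then r[11]=86)
Maximum revenue is $91.
Now minimize piece count subject to staying optimal: for each k, pieces[k] = 1 + min over i with p[i]+r[k−i]=r[k] of pieces[k−i].
pieces[9] = 3
pieces[10] = 2
pieces[11] = 1
pieces[12] = 2

2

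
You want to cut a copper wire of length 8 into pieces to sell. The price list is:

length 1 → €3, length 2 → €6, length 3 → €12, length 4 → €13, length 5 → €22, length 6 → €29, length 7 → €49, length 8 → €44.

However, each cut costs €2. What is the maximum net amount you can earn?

Let v[k] be the best obtainable value from length k. For each k, try every first piece i and keep the best of price[i] + v[k−i] minus the 2 cut fee when i<k.
v[1] = 3
v[2] = 6
v[3] = 12
v[4] = 13  (first piece 1, then v[3]=12)
v[5] = 22
v[6] = 29
v[7] = 49
v[8] = 50  (first piece 1, then v[7]=49)
One optimal plan: pieces 7 + 1 (1 cut) → €52 − €2 = €50.

50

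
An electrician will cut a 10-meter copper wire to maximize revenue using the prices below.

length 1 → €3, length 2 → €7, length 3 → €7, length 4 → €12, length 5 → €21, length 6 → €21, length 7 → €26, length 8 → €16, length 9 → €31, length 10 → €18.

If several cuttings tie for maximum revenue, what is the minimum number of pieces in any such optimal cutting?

2

Build r[k] bottom-up: r[k] = max over allowed piece i of (p[i] + r[k−i]).
r[1] = 3
r[2] = 7
r[3] = 10  (first piece 1, then r[2]=7)
r[4] = 14  (first piece 2, then r[2]=7)
r[5] = 21
r[6] = 24  (first piece 1, then r[5]=21)
r[7] = 28  (first piece 2, then r[5]=21)
r[8] = 31  (first piece 1, then r[7]=28)
r[9] = 35  (first piece 2, then r[7]=28)
r[10] = 42  (first piece 5, then r[5]=21)
Maximum revenue is €42.
Now minimize piece count subject to staying optimal: for each k, pieces[k] = 1 + min over i with p[i]+r[k−i]=r[k] of pieces[k−i].
pieces[7] = 2
pieces[8] = 3
pieces[9] = 3
pieces[10] = 2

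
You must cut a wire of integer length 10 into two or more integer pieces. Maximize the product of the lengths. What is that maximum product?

Let g[k] be the best product for length k (with at least one cut). For each first piece i, the rest contributes max(k−i, g[k−i]).
Small cases: g[2]=1, g[3]=2, g[4]=4.
g[5] = max(1·4, 2·3, 3·2, 4·1) = 6
g[6] = max(1·6, 2·4, 3·3, 4·2, 5·1) = 9
g[7] = max(1·9, 2·6, 3·4, 4·3, 5·2, 6·1) = 12
g[8] = max(1·12, 2·9, 3·6, …, 6·2, 7·1) = 18
g[9] = max(1·18, 2·12, 3·9, …, 7·2, 8·1) = 27
g[10] = max(1·27, 2·18, 3·12, …, 8·2, 9·1) = 36
One optimal split: 3 + 3 + 2 + 2; product 3·3·2·2 = 36.

36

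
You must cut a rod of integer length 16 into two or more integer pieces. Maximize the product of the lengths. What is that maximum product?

Define m[k] = max over 1≤i<k of i · max(k−i, m[k−i]); the inner max lets the remainder stay uncut if that's better.
m[2] = 1*max(1,0) = 1*1 = 1
m[3] = max(1*2, 2*1) = 2
m[4] = max(1*3, 2*2, 3*1) = 4
m[5] = max(1*4, 2*3, 3*2, 4*1) = 6
m[6] = max(1*6, 2*4, 3*3, 4*2, 5*1) = 9
m[7] = max(1*9, 2*6, 3*4, 4*3, 5*2, 6*1) = 12
m[8] = max(1*12, 2*9, 3*6, …, 6*2, 7*1) = 18
m[9] = max(1*18, 2*12, 3*9, …, 7*2, 8*1) = 27
m[10] = max(1*27, 2*18, 3*12, …, 8*2, 9*1) = 36
m[11] = max(1*36, 2*27, 3*18, …, 9*2, 10*1) = 54
m[12] = max(1*54, 2*36, 3*27, …, 10*2, 11*1) = 81
m[13] = max(1*81, 2*54, 3*36, …, 11*2, 12*1) = 108
m[14] = max(1*108, 2*81, 3*54, …, 12*2, 13*1) = 162
m[15] = max(1*162, 2*108, 3*81, …, 13*2, 14*1) = 243
m[16] = max(1*243, 2*162, 3*108, …, 14*2, 15*1) = 324
One optimal split: 3 + 3 + 3 + 3 + 2 + 2; product 3*3*3*3*2*2 = 324.

324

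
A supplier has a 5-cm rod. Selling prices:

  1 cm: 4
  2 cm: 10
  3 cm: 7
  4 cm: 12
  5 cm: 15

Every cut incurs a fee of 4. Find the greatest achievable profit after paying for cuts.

16

Build v[k] bottom-up: v[k] = max over allowed piece i of (p[i] + v[k−i]) − 4 per cut.
v[1] = 4
v[2] = max(4+4-4, 10+0) = 10
v[3] = max(4+10-4, 10+4-4, 7+0) = 10
v[4] = max(4+10-4, 10+10-4, 7+4-4, 12+0) = 16
v[5] = max(4+16-4, 10+10-4, 7+10-4, 12+4-4, 15+0) = 16
One optimal plan: pieces 2 + 2 + 1 (2 cuts) → 24 − 8 = 16.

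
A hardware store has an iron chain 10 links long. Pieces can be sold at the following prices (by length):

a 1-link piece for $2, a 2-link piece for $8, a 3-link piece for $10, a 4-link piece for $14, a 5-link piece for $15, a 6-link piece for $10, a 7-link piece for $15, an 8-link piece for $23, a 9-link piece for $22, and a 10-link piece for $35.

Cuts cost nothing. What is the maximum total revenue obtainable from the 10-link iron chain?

Let R[k] be the best obtainable value from length k. For each k, try every first piece i and keep the best of price[i] + R[k−i].
R[1] = 2
R[2] = max(2+2, 8+0) = 8
R[3] = max(2+8, 8+2, 10+0) = 10
R[4] = max(2+10, 8+8, 10+2, 14+0) = 16
R[5] = max(2+16, 8+10, 10+8, 14+2, 15+0) = 18
R[6] = max(2+18, 8+16, 10+10, 14+8, 15+2, 10+0) = 24
R[7] = max(2+24, 8+18, 10+16, …, 10+2, 15+0) = 26
R[8] = max(2+26, 8+24, 10+18, …, 15+2, 23+0) = 32
R[9] = max(2+32, 8+26, 10+24, …, 23+2, 22+0) = 34
R[10] = max(2+34, 8+32, 10+26, …, 22+2, 35+0) = 40
One optimal cutting: 2 + 2 + 2 + 2 + 2 → $8 + $8 + $8 + $8 + $8 = $40.

40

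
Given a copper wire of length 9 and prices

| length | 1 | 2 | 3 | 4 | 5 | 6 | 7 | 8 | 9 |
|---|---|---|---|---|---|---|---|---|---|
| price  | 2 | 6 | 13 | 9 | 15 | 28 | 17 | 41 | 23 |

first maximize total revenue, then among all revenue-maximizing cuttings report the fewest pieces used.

2

Consider every possible first cut. r[k] is the best of p[i]+r[k−i] over all sellable i≤k.
r[1] = 2
r[2] = 6
r[3] = 13
r[4] = 15  (first piece 1, then r[3]=13)
r[5] = 19  (first piece 2, then r[3]=13)
r[6] = 28
r[7] = 30  (first piece 1, then r[6]=28)
r[8] = 41
r[9] = 43  (first piece 1, then r[8]=41)
Maximum revenue is €43.
Now minimize piece count subject to staying optimal: for each k, pieces[k] = 1 + min over i with p[i]+r[k−i]=r[k] of pieces[k−i].
pieces[6] = 1
pieces[7] = 2
pieces[8] = 1
pieces[9] = 2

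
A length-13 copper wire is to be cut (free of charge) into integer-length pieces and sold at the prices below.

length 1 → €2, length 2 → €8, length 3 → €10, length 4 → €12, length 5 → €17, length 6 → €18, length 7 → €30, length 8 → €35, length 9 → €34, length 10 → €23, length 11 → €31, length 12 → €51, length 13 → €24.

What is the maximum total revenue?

Build R[k] bottom-up: R[k] = max over allowed piece i of (p[i] + R[k−i]).
R[1] = 2
R[2] = 8
R[3] = 10  (first piece 1, then R[2]=8)
R[4] = 16  (first piece 2, then R[2]=8)
R[5] = 18  (first piece 1, then R[4]=16)
R[6] = 24  (first piece 2, then R[4]=16)
R[7] = 30
R[8] = 35
R[9] = 38  (first piece 2, then R[7]=30)
R[10] = 43  (first piece 2, then R[8]=35)
R[11] = 46  (first piece 2, then R[9]=38)
R[12] = 51  (first piece 2, then R[10]=43)
R[13] = 54  (first piece 2, then R[11]=46)
One optimal cutting: 7 + 2 + 2 + 2 → €30 + €8 + €8 + €8 = €54.

54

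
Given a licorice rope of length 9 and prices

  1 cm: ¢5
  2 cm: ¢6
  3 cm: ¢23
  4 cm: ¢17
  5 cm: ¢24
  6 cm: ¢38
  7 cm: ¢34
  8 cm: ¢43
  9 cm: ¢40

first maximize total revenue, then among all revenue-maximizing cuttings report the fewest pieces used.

3

Consider every possible first cut. r[k] is the best of p[i]+r[k−i] over all sellable i≤k.
r[1] = 5
r[2] = max(5+5, 6+0) = 10
r[3] = max(5+10, 6+5, 23+0) = 23
r[4] = max(5+23, 6+10, 23+5, 17+0) = 28
r[5] = max(5+28, 6+23, 23+10, 17+5, 24+0) = 33
r[6] = max(5+33, 6+28, 23+23, 17+10, 24+5, 38+0) = 46
r[7] = max(5+46, 6+33, 23+28, …, 38+5, 34+0) = 51
r[8] = max(5+51, 6+46, 23+33, …, 34+5, 43+0) = 56
r[9] = max(5+56, 6+51, 23+46, …, 43+5, 40+0) = 69
Maximum revenue is ¢69.
Now minimize piece count subject to staying optimal: for each k, pieces[k] = 1 + min over i with p[i]+r[k−i]=r[k] of pieces[k−i].
pieces[6] = 2
pieces[7] = 3
pieces[8] = 4
pieces[9] = 3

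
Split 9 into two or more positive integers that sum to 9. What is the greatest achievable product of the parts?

27

Define m[k] = max over 1≤i<k of i · max(k−i, m[k−i]); the inner max lets the remainder stay uncut if that's better.
m[2] = 1×max(1,0) = 1×1 = 1
m[3] = 1×max(2,1) = 1×2 = 2
m[4] = 2×max(2,1) = 2×2 = 4
m[5] = 2×max(3,2) = 2×3 = 6
m[6] = 3×max(3,2) = 3×3 = 9
m[7] = 2×max(5,6) = 2×6 = 12
m[8] = 2×max(6,9) = 2×9 = 18
m[9] = 3×max(6,9) = 3×9 = 27
One optimal split: 3 + 3 + 3; product 3×3×3 = 27.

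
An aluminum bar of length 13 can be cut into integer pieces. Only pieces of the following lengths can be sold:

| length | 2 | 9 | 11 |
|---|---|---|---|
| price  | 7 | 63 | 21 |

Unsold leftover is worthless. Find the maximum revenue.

Consider every possible first cut. f[k] is the best of p[i]+f[k−i] over all sellable i≤k.
f[1] = 0
f[2] = 7
f[3] = 7
f[4] = 14  (first piece 2, then f[2]=7)
f[5] = 14
f[6] = 21  (first piece 2, then f[4]=14)
f[7] = 21
f[8] = 28  (first piece 2, then f[6]=21)
f[9] = 63
f[10] = 63
f[11] = 70  (first piece 2, then f[9]=63)
f[12] = 70
f[13] = 77  (first piece 2, then f[11]=70)
One optimal cutting: 9 + 2 + 2 → $77.

77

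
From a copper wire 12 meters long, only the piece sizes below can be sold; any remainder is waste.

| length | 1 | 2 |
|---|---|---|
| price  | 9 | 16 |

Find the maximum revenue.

108

Let f[k] be the best obtainable value from length k. For each k, try every first piece i and keep the best of price[i] + f[k−i].
f[1] = 9
f[2] = 18  (first piece 1, then f[1]=9)
f[3] = 27  (first piece 1, then f[2]=18)
f[4] = 36  (first piece 1, then f[3]=27)
f[5] = 45  (first piece 1, then f[4]=36)
f[6] = 54  (first piece 1, then f[5]=45)
f[7] = 63  (first piece 1, then f[6]=54)
f[8] = 72  (first piece 1, then f[7]=63)
f[9] = 81  (first piece 1, then f[8]=72)
f[10] = 90  (first piece 1, then f[9]=81)
f[11] = 99  (first piece 1, then f[10]=90)
f[12] = 108  (first piece 1, then f[11]=99)
One optimal cutting: 1 + 1 + 1 + 1 + 1 + 1 + 1 + 1 + 1 + 1 + 1 + 1 → €108.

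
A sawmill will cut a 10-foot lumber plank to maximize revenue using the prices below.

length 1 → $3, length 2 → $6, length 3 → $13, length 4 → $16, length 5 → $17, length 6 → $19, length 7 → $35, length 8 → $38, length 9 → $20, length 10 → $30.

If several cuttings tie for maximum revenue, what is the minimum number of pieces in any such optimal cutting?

2

Build r[k] bottom-up: r[k] = max over allowed piece i of (p[i] + r[k−i]).
r[1] = 3
r[2] = 6  (first piece 1, then r[1]=3)
r[3] = 13
r[4] = 16  (first piece 1, then r[3]=13)
r[5] = 19  (first piece 1, then r[4]=16)
r[6] = 26  (first piece 3, then r[3]=13)
r[7] = 35
r[8] = 38  (first piece 1, then r[7]=35)
r[9] = 41  (first piece 1, then r[8]=38)
r[10] = 48  (first piece 3, then r[7]=35)
Maximum revenue is $48.
Now minimize piece count subject to staying optimal: for each k, pieces[k] = 1 + min over i with p[i]+r[k−i]=r[k] of pieces[k−i].
pieces[7] = 1
pieces[8] = 1
pieces[9] = 2
pieces[10] = 2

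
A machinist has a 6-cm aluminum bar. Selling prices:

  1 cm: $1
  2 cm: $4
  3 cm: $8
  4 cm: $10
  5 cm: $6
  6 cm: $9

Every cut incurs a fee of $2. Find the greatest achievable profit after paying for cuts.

14

Let v[k] be the best obtainable value from length k. For each k, try every first piece i and keep the best of price[i] + v[k−i] minus the 2 cut fee when i<k.
v[1] = 1
v[2] = max(1+1-2, 4+0) = 4
v[3] = max(1+4-2, 4+1-2, 8+0) = 8
v[4] = max(1+8-2, 4+4-2, 8+1-2, 10+0) = 10
v[5] = max(1+10-2, 4+8-2, 8+4-2, 10+1-2, 6+0) = 10
v[6] = max(1+10-2, 4+10-2, 8+8-2, 10+4-2, 6+1-2, 9+0) = 14
One optimal plan: pieces 3 + 3 (1 cut) → $16 − $2 = $14.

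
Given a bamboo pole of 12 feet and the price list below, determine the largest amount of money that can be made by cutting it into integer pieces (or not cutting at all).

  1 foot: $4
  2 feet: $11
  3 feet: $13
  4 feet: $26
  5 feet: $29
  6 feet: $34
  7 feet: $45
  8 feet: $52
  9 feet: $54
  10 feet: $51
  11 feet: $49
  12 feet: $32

78

Let v[k] be the best obtainable value from length k. For each k, try every first piece i and keep the best of price[i] + v[k−i].
v[1] = 4
v[2] = max(4+4, 11+0) = 11
v[3] = max(4+11, 11+4, 13+0) = 15
v[4] = max(4+15, 11+11, 13+4, 26+0) = 26
v[5] = max(4+26, 11+15, 13+11, 26+4, 29+0) = 30
v[6] = max(4+30, 11+26, 13+15, 26+11, 29+4, 34+0) = 37
v[7] = max(4+37, 11+30, 13+26, …, 34+4, 45+0) = 45
v[8] = max(4+45, 11+37, 13+30, …, 45+4, 52+0) = 52
v[9] = max(4+52, 11+45, 13+37, …, 52+4, 54+0) = 56
v[10] = max(4+56, 11+52, 13+45, …, 54+4, 51+0) = 63
v[11] = max(4+63, 11+56, 13+52, …, 51+4, 49+0) = 71
v[12] = max(4+71, 11+63, 13+56, …, 49+4, 32+0) = 78
One optimal cutting: 4 + 4 + 4 → $26 + $26 + $26 = $78.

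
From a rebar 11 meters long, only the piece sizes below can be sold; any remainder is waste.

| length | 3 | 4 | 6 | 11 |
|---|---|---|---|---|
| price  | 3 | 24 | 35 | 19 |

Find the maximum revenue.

59

Consider every possible first cut. r[k] is the best of p[i]+r[k−i] over all sellable i≤k.
r[1] = 0
r[2] = 0
r[3] = 3
r[4] = 24
r[5] = 24
r[6] = 35
r[7] = 35
r[8] = 48  (first piece 4, then r[4]=24)
r[9] = 48
r[10] = 59  (first piece 4, then r[6]=35)
r[11] = 59
One optimal cutting: pieces 6 + 4 with 1 meter of scrap → ₹59.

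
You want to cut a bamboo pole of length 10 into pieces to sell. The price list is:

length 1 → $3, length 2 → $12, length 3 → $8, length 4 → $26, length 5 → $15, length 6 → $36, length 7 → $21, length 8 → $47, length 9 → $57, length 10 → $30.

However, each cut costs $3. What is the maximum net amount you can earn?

59

Let r[k] be the best obtainable value from length k. For each k, try every first piece i and keep the best of price[i] + r[k−i] minus the 3 cut fee when i<k.
r[1] = 3
r[2] = max(3+3-3, 12+0) = 12
r[3] = max(3+12-3, 12+3-3, 8+0) = 12
r[4] = max(3+12-3, 12+12-3, 8+3-3, 26+0) = 26
r[5] = max(3+26-3, 12+12-3, 8+12-3, 26+3-3, 15+0) = 26
r[6] = max(3+26-3, 12+26-3, 8+12-3, 26+12-3, 15+3-3, 36+0) = 36
r[7] = max(3+36-3, 12+26-3, 8+26-3, …, 36+3-3, 21+0) = 36
r[8] = max(3+36-3, 12+36-3, 8+26-3, …, 21+3-3, 47+0) = 49
r[9] = max(3+49-3, 12+36-3, 8+36-3, …, 47+3-3, 57+0) = 57
r[10] = max(3+57-3, 12+49-3, 8+36-3, …, 57+3-3, 30+0) = 59
One optimal plan: pieces 6 + 4 (1 cut) → $62 − $3 = $59.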